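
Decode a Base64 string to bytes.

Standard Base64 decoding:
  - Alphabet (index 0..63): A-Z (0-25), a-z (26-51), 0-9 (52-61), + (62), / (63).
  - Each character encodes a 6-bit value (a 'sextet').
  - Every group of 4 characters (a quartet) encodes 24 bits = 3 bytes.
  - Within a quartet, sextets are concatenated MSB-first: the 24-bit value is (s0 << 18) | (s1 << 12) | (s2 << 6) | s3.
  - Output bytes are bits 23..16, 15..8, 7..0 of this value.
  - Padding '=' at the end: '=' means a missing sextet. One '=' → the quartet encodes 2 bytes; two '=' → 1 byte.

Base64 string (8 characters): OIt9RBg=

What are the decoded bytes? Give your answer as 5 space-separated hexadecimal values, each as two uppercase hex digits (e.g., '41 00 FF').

Answer: 38 8B 7D 44 18

Derivation:
After char 0 ('O'=14): chars_in_quartet=1 acc=0xE bytes_emitted=0
After char 1 ('I'=8): chars_in_quartet=2 acc=0x388 bytes_emitted=0
After char 2 ('t'=45): chars_in_quartet=3 acc=0xE22D bytes_emitted=0
After char 3 ('9'=61): chars_in_quartet=4 acc=0x388B7D -> emit 38 8B 7D, reset; bytes_emitted=3
After char 4 ('R'=17): chars_in_quartet=1 acc=0x11 bytes_emitted=3
After char 5 ('B'=1): chars_in_quartet=2 acc=0x441 bytes_emitted=3
After char 6 ('g'=32): chars_in_quartet=3 acc=0x11060 bytes_emitted=3
Padding '=': partial quartet acc=0x11060 -> emit 44 18; bytes_emitted=5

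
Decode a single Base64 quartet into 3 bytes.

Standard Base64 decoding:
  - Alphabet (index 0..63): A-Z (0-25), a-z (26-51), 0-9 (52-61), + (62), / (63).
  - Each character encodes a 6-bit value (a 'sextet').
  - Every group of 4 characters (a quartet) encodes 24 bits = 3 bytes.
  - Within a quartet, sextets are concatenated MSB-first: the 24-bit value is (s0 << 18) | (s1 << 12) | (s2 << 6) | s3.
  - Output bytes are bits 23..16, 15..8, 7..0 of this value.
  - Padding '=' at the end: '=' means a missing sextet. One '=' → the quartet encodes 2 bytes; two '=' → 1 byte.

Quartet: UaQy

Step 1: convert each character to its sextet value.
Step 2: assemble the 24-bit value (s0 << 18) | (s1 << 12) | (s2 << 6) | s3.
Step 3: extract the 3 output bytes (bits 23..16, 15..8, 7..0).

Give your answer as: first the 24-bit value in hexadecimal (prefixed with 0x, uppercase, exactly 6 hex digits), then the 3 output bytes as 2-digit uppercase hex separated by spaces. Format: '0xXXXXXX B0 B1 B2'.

Answer: 0x51A432 51 A4 32

Derivation:
Sextets: U=20, a=26, Q=16, y=50
24-bit: (20<<18) | (26<<12) | (16<<6) | 50
      = 0x500000 | 0x01A000 | 0x000400 | 0x000032
      = 0x51A432
Bytes: (v>>16)&0xFF=51, (v>>8)&0xFF=A4, v&0xFF=32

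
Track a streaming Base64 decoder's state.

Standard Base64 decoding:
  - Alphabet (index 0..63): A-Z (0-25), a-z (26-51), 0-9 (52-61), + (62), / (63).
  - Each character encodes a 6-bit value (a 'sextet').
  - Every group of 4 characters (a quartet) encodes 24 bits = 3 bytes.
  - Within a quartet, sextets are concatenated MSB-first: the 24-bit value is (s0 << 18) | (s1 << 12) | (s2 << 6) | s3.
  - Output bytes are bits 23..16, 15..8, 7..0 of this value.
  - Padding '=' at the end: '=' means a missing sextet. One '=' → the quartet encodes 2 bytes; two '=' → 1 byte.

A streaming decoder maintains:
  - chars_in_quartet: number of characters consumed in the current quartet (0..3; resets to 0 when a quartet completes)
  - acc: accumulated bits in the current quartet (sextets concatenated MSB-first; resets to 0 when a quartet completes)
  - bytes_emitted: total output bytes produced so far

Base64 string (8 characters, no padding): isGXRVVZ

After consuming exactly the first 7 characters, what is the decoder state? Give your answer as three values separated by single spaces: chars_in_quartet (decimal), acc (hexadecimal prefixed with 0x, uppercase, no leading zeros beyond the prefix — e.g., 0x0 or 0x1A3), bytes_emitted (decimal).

After char 0 ('i'=34): chars_in_quartet=1 acc=0x22 bytes_emitted=0
After char 1 ('s'=44): chars_in_quartet=2 acc=0x8AC bytes_emitted=0
After char 2 ('G'=6): chars_in_quartet=3 acc=0x22B06 bytes_emitted=0
After char 3 ('X'=23): chars_in_quartet=4 acc=0x8AC197 -> emit 8A C1 97, reset; bytes_emitted=3
After char 4 ('R'=17): chars_in_quartet=1 acc=0x11 bytes_emitted=3
After char 5 ('V'=21): chars_in_quartet=2 acc=0x455 bytes_emitted=3
After char 6 ('V'=21): chars_in_quartet=3 acc=0x11555 bytes_emitted=3

Answer: 3 0x11555 3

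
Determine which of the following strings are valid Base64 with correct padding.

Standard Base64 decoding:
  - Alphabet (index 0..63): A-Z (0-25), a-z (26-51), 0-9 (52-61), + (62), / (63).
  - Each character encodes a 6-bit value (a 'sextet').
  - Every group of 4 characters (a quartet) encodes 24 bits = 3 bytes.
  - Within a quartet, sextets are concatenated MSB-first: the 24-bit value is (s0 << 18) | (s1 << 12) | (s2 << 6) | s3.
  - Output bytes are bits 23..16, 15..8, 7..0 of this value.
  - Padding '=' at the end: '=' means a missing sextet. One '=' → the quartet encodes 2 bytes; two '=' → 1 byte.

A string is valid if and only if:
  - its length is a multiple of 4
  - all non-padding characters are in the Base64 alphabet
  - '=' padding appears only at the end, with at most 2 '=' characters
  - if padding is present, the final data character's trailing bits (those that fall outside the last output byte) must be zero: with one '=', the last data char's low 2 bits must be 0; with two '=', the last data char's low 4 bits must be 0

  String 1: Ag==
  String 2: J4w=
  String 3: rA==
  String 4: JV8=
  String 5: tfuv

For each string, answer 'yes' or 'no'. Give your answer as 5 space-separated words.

String 1: 'Ag==' → valid
String 2: 'J4w=' → valid
String 3: 'rA==' → valid
String 4: 'JV8=' → valid
String 5: 'tfuv' → valid

Answer: yes yes yes yes yes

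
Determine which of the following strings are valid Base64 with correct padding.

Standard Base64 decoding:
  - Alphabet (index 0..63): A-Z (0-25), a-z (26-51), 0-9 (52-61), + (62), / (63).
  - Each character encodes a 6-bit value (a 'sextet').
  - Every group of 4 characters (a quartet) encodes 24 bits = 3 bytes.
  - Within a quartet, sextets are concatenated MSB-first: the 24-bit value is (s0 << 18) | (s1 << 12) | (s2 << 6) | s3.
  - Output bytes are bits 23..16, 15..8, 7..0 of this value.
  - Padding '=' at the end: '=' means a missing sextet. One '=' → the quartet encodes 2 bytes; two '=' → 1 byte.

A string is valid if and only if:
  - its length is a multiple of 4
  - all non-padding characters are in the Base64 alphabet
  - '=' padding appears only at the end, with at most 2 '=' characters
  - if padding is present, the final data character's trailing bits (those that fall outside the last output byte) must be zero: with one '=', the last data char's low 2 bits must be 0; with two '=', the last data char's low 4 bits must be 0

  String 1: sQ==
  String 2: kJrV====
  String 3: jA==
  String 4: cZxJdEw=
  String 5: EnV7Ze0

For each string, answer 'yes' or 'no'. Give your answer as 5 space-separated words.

Answer: yes no yes yes no

Derivation:
String 1: 'sQ==' → valid
String 2: 'kJrV====' → invalid (4 pad chars (max 2))
String 3: 'jA==' → valid
String 4: 'cZxJdEw=' → valid
String 5: 'EnV7Ze0' → invalid (len=7 not mult of 4)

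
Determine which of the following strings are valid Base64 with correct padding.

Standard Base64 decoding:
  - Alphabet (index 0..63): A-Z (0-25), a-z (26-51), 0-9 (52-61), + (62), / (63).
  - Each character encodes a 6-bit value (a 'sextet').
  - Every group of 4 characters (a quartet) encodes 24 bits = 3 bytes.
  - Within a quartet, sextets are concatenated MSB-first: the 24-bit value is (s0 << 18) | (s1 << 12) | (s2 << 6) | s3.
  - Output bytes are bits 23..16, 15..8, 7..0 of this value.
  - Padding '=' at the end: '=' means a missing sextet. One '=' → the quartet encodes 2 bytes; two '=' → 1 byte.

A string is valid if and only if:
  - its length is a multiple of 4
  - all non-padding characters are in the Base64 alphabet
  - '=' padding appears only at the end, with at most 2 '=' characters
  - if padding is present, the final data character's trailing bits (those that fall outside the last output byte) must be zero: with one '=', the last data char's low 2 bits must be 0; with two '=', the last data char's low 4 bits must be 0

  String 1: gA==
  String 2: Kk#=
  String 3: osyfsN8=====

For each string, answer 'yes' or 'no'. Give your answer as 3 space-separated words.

String 1: 'gA==' → valid
String 2: 'Kk#=' → invalid (bad char(s): ['#'])
String 3: 'osyfsN8=====' → invalid (5 pad chars (max 2))

Answer: yes no no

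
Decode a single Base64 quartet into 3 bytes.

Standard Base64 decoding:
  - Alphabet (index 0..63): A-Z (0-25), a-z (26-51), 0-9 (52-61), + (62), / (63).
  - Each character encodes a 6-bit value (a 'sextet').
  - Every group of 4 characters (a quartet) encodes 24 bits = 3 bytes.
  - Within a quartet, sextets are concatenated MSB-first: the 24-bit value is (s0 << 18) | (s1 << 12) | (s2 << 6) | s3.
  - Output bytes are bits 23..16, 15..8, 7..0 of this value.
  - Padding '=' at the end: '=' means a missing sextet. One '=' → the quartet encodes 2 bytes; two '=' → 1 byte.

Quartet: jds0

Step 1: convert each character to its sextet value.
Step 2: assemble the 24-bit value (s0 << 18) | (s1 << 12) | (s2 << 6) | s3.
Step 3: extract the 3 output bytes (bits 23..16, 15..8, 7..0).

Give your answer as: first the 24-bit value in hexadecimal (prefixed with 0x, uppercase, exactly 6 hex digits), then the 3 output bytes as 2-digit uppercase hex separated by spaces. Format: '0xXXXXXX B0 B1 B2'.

Answer: 0x8DDB34 8D DB 34

Derivation:
Sextets: j=35, d=29, s=44, 0=52
24-bit: (35<<18) | (29<<12) | (44<<6) | 52
      = 0x8C0000 | 0x01D000 | 0x000B00 | 0x000034
      = 0x8DDB34
Bytes: (v>>16)&0xFF=8D, (v>>8)&0xFF=DB, v&0xFF=34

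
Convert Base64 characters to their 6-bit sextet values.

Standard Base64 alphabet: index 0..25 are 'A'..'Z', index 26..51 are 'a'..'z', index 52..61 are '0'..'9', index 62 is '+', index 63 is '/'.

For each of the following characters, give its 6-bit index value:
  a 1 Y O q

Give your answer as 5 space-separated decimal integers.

Answer: 26 53 24 14 42

Derivation:
'a': a..z range, 26 + ord('a') − ord('a') = 26
'1': 0..9 range, 52 + ord('1') − ord('0') = 53
'Y': A..Z range, ord('Y') − ord('A') = 24
'O': A..Z range, ord('O') − ord('A') = 14
'q': a..z range, 26 + ord('q') − ord('a') = 42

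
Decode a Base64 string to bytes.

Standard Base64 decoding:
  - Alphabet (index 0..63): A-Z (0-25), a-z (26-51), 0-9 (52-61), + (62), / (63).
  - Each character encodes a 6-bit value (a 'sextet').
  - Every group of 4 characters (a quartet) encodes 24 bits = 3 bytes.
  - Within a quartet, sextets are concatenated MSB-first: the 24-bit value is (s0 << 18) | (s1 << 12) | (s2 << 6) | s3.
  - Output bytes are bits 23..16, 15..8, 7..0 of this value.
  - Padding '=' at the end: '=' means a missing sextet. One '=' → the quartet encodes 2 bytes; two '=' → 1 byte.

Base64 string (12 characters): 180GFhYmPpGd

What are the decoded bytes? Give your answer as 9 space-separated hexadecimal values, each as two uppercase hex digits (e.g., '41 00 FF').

Answer: D7 CD 06 16 16 26 3E 91 9D

Derivation:
After char 0 ('1'=53): chars_in_quartet=1 acc=0x35 bytes_emitted=0
After char 1 ('8'=60): chars_in_quartet=2 acc=0xD7C bytes_emitted=0
After char 2 ('0'=52): chars_in_quartet=3 acc=0x35F34 bytes_emitted=0
After char 3 ('G'=6): chars_in_quartet=4 acc=0xD7CD06 -> emit D7 CD 06, reset; bytes_emitted=3
After char 4 ('F'=5): chars_in_quartet=1 acc=0x5 bytes_emitted=3
After char 5 ('h'=33): chars_in_quartet=2 acc=0x161 bytes_emitted=3
After char 6 ('Y'=24): chars_in_quartet=3 acc=0x5858 bytes_emitted=3
After char 7 ('m'=38): chars_in_quartet=4 acc=0x161626 -> emit 16 16 26, reset; bytes_emitted=6
After char 8 ('P'=15): chars_in_quartet=1 acc=0xF bytes_emitted=6
After char 9 ('p'=41): chars_in_quartet=2 acc=0x3E9 bytes_emitted=6
After char 10 ('G'=6): chars_in_quartet=3 acc=0xFA46 bytes_emitted=6
After char 11 ('d'=29): chars_in_quartet=4 acc=0x3E919D -> emit 3E 91 9D, reset; bytes_emitted=9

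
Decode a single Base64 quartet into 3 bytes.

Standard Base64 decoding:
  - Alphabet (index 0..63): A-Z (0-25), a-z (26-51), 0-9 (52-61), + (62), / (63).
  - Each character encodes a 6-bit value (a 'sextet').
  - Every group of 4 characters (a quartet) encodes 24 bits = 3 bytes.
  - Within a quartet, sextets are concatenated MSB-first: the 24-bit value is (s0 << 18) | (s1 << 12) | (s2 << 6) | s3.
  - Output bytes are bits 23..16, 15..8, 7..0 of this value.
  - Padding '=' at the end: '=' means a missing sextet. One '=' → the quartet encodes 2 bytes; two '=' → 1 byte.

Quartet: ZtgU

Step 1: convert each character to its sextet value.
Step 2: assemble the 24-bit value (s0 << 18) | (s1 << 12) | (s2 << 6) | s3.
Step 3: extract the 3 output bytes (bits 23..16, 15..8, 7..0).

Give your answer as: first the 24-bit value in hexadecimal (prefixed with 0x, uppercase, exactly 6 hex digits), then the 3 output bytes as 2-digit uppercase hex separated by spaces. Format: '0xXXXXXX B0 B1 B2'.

Sextets: Z=25, t=45, g=32, U=20
24-bit: (25<<18) | (45<<12) | (32<<6) | 20
      = 0x640000 | 0x02D000 | 0x000800 | 0x000014
      = 0x66D814
Bytes: (v>>16)&0xFF=66, (v>>8)&0xFF=D8, v&0xFF=14

Answer: 0x66D814 66 D8 14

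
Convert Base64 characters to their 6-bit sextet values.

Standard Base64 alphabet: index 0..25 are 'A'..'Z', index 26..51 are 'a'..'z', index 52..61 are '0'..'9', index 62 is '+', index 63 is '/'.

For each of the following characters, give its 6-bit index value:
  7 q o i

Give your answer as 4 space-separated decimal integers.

'7': 0..9 range, 52 + ord('7') − ord('0') = 59
'q': a..z range, 26 + ord('q') − ord('a') = 42
'o': a..z range, 26 + ord('o') − ord('a') = 40
'i': a..z range, 26 + ord('i') − ord('a') = 34

Answer: 59 42 40 34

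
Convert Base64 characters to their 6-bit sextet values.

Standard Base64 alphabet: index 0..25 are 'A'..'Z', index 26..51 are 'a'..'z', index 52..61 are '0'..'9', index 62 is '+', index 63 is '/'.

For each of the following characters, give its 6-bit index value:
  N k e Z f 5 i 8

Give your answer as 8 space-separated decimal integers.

Answer: 13 36 30 25 31 57 34 60

Derivation:
'N': A..Z range, ord('N') − ord('A') = 13
'k': a..z range, 26 + ord('k') − ord('a') = 36
'e': a..z range, 26 + ord('e') − ord('a') = 30
'Z': A..Z range, ord('Z') − ord('A') = 25
'f': a..z range, 26 + ord('f') − ord('a') = 31
'5': 0..9 range, 52 + ord('5') − ord('0') = 57
'i': a..z range, 26 + ord('i') − ord('a') = 34
'8': 0..9 range, 52 + ord('8') − ord('0') = 60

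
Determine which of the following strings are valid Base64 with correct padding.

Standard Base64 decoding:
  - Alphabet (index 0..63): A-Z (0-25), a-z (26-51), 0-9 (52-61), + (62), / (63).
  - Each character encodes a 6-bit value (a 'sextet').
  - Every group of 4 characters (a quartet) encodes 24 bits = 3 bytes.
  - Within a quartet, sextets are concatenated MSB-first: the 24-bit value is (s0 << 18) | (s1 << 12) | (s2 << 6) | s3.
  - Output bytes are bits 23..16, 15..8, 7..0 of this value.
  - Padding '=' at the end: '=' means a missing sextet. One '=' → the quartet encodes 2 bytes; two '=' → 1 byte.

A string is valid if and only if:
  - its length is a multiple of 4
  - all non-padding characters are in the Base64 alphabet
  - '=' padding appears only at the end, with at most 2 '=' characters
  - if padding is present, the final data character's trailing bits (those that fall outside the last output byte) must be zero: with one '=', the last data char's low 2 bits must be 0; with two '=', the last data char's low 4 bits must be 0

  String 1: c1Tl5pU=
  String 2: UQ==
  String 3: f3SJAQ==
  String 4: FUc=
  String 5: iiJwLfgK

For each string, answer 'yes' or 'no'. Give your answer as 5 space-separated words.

String 1: 'c1Tl5pU=' → valid
String 2: 'UQ==' → valid
String 3: 'f3SJAQ==' → valid
String 4: 'FUc=' → valid
String 5: 'iiJwLfgK' → valid

Answer: yes yes yes yes yes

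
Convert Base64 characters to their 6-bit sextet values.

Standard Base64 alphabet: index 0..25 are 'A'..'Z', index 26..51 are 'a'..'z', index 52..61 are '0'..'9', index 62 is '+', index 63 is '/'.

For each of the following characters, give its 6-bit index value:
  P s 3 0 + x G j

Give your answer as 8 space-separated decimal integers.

'P': A..Z range, ord('P') − ord('A') = 15
's': a..z range, 26 + ord('s') − ord('a') = 44
'3': 0..9 range, 52 + ord('3') − ord('0') = 55
'0': 0..9 range, 52 + ord('0') − ord('0') = 52
'+': index 62
'x': a..z range, 26 + ord('x') − ord('a') = 49
'G': A..Z range, ord('G') − ord('A') = 6
'j': a..z range, 26 + ord('j') − ord('a') = 35

Answer: 15 44 55 52 62 49 6 35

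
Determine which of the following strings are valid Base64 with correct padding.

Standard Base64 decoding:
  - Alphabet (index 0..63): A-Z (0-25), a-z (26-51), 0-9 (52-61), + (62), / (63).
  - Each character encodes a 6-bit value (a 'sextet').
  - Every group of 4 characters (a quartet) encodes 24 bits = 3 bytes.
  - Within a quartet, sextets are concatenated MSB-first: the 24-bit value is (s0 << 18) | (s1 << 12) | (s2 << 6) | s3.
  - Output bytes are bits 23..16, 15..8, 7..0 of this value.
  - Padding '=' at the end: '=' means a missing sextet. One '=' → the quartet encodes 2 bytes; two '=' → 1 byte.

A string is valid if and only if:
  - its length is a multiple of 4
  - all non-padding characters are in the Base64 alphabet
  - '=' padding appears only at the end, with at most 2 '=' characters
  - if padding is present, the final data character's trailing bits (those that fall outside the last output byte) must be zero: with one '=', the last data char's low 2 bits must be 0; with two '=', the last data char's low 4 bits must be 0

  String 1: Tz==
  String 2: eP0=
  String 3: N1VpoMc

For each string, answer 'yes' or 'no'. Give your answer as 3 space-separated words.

Answer: no yes no

Derivation:
String 1: 'Tz==' → invalid (bad trailing bits)
String 2: 'eP0=' → valid
String 3: 'N1VpoMc' → invalid (len=7 not mult of 4)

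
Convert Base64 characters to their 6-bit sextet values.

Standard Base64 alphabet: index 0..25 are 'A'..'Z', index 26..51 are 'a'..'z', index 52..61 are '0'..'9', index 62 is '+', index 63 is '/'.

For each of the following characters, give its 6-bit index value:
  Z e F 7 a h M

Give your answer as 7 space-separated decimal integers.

'Z': A..Z range, ord('Z') − ord('A') = 25
'e': a..z range, 26 + ord('e') − ord('a') = 30
'F': A..Z range, ord('F') − ord('A') = 5
'7': 0..9 range, 52 + ord('7') − ord('0') = 59
'a': a..z range, 26 + ord('a') − ord('a') = 26
'h': a..z range, 26 + ord('h') − ord('a') = 33
'M': A..Z range, ord('M') − ord('A') = 12

Answer: 25 30 5 59 26 33 12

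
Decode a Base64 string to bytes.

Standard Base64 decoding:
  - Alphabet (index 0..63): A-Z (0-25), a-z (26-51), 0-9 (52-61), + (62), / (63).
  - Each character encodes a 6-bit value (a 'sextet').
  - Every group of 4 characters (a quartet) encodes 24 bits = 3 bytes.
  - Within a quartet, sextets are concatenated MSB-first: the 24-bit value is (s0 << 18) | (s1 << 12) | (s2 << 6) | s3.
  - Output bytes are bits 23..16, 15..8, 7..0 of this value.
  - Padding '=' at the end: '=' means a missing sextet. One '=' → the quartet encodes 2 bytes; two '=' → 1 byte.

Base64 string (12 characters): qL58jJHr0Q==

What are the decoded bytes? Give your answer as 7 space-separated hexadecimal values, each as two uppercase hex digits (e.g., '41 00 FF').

Answer: A8 BE 7C 8C 91 EB D1

Derivation:
After char 0 ('q'=42): chars_in_quartet=1 acc=0x2A bytes_emitted=0
After char 1 ('L'=11): chars_in_quartet=2 acc=0xA8B bytes_emitted=0
After char 2 ('5'=57): chars_in_quartet=3 acc=0x2A2F9 bytes_emitted=0
After char 3 ('8'=60): chars_in_quartet=4 acc=0xA8BE7C -> emit A8 BE 7C, reset; bytes_emitted=3
After char 4 ('j'=35): chars_in_quartet=1 acc=0x23 bytes_emitted=3
After char 5 ('J'=9): chars_in_quartet=2 acc=0x8C9 bytes_emitted=3
After char 6 ('H'=7): chars_in_quartet=3 acc=0x23247 bytes_emitted=3
After char 7 ('r'=43): chars_in_quartet=4 acc=0x8C91EB -> emit 8C 91 EB, reset; bytes_emitted=6
After char 8 ('0'=52): chars_in_quartet=1 acc=0x34 bytes_emitted=6
After char 9 ('Q'=16): chars_in_quartet=2 acc=0xD10 bytes_emitted=6
Padding '==': partial quartet acc=0xD10 -> emit D1; bytes_emitted=7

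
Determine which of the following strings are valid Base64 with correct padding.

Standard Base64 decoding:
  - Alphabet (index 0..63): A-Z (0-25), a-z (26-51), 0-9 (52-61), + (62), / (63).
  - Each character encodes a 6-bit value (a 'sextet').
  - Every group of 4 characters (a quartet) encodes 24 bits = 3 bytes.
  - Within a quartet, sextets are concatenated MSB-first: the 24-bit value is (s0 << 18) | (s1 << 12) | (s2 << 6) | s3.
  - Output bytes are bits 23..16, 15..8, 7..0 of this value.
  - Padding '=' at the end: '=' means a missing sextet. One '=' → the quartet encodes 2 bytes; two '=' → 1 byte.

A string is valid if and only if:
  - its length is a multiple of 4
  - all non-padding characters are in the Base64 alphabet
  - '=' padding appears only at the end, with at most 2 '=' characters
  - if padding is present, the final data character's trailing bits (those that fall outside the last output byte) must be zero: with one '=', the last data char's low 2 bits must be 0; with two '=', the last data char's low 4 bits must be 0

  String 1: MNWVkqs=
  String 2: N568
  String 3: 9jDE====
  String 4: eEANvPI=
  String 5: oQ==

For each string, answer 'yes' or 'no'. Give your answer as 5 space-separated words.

String 1: 'MNWVkqs=' → valid
String 2: 'N568' → valid
String 3: '9jDE====' → invalid (4 pad chars (max 2))
String 4: 'eEANvPI=' → valid
String 5: 'oQ==' → valid

Answer: yes yes no yes yes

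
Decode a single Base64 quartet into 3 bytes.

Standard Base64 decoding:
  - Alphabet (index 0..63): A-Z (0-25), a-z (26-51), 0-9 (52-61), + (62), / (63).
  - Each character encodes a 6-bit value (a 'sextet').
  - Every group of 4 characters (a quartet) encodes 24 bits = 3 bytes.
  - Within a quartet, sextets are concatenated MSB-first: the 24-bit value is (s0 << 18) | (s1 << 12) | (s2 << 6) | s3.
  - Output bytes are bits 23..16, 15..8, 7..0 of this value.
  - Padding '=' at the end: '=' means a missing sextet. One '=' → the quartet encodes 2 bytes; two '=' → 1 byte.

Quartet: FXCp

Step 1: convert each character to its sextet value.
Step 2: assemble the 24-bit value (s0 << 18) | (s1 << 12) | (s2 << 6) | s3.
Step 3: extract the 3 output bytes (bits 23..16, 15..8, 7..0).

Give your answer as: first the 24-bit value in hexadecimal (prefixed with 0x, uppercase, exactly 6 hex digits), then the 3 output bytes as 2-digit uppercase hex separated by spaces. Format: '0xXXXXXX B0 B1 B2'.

Answer: 0x1570A9 15 70 A9

Derivation:
Sextets: F=5, X=23, C=2, p=41
24-bit: (5<<18) | (23<<12) | (2<<6) | 41
      = 0x140000 | 0x017000 | 0x000080 | 0x000029
      = 0x1570A9
Bytes: (v>>16)&0xFF=15, (v>>8)&0xFF=70, v&0xFF=A9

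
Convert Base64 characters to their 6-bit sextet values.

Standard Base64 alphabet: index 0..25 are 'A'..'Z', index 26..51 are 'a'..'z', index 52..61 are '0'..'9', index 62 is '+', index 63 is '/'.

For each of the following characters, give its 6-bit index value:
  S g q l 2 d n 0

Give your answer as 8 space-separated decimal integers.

Answer: 18 32 42 37 54 29 39 52

Derivation:
'S': A..Z range, ord('S') − ord('A') = 18
'g': a..z range, 26 + ord('g') − ord('a') = 32
'q': a..z range, 26 + ord('q') − ord('a') = 42
'l': a..z range, 26 + ord('l') − ord('a') = 37
'2': 0..9 range, 52 + ord('2') − ord('0') = 54
'd': a..z range, 26 + ord('d') − ord('a') = 29
'n': a..z range, 26 + ord('n') − ord('a') = 39
'0': 0..9 range, 52 + ord('0') − ord('0') = 52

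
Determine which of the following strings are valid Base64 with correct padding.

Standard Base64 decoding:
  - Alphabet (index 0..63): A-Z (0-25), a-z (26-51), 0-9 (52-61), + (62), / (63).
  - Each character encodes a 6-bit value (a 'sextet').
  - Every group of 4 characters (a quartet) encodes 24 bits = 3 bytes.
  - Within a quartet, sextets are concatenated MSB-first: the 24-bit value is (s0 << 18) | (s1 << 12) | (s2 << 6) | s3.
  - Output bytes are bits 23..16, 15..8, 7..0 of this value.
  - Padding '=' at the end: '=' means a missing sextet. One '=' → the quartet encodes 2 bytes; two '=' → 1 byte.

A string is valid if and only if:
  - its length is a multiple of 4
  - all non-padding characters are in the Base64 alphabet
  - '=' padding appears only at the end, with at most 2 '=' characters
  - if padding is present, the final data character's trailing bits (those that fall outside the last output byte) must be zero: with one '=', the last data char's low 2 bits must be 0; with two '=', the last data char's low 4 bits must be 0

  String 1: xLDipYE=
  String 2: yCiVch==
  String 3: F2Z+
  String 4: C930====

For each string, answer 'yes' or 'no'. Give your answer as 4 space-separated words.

Answer: yes no yes no

Derivation:
String 1: 'xLDipYE=' → valid
String 2: 'yCiVch==' → invalid (bad trailing bits)
String 3: 'F2Z+' → valid
String 4: 'C930====' → invalid (4 pad chars (max 2))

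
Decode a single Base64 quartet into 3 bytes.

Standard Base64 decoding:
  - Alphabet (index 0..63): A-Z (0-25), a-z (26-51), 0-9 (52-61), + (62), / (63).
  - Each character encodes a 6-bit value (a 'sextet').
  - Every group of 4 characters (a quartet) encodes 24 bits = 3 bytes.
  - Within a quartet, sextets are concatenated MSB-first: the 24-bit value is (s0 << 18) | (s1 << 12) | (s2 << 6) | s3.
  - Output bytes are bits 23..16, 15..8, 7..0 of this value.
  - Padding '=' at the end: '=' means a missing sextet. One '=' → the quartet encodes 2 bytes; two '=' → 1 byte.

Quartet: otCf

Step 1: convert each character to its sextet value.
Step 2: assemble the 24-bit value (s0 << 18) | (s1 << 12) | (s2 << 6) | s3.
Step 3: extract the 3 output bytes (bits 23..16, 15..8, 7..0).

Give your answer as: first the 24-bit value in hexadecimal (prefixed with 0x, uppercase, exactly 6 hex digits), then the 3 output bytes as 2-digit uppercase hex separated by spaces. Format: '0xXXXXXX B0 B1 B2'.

Answer: 0xA2D09F A2 D0 9F

Derivation:
Sextets: o=40, t=45, C=2, f=31
24-bit: (40<<18) | (45<<12) | (2<<6) | 31
      = 0xA00000 | 0x02D000 | 0x000080 | 0x00001F
      = 0xA2D09F
Bytes: (v>>16)&0xFF=A2, (v>>8)&0xFF=D0, v&0xFF=9F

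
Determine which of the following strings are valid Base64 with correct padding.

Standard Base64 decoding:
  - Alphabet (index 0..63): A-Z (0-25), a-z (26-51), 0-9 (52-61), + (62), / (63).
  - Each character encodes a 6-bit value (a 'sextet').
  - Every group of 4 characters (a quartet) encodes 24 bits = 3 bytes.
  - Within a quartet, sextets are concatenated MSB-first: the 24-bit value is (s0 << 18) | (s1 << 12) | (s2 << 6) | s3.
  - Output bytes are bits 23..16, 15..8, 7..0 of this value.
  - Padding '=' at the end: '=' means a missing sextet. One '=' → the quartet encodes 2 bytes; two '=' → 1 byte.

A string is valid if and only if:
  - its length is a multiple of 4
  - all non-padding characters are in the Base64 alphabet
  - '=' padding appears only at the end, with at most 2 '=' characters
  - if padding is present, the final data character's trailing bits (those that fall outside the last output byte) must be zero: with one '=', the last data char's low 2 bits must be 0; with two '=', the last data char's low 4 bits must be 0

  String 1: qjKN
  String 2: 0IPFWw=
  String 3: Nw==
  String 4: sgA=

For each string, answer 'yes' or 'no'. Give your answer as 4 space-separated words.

String 1: 'qjKN' → valid
String 2: '0IPFWw=' → invalid (len=7 not mult of 4)
String 3: 'Nw==' → valid
String 4: 'sgA=' → valid

Answer: yes no yes yes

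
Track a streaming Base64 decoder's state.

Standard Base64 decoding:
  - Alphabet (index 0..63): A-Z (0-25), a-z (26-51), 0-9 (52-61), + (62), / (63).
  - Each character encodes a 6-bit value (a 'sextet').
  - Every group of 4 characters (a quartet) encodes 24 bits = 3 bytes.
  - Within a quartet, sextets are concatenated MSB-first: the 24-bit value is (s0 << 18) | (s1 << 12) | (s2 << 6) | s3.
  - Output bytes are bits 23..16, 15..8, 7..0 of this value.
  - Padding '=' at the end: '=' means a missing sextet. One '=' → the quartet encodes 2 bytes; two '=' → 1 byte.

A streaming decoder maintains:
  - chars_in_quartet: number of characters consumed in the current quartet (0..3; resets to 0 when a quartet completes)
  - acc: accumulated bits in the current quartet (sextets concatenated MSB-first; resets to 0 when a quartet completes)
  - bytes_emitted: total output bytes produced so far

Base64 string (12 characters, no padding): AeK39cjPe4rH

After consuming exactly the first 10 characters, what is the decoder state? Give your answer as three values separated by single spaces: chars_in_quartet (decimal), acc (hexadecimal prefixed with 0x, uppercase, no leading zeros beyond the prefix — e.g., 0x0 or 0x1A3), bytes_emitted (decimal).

Answer: 2 0x7B8 6

Derivation:
After char 0 ('A'=0): chars_in_quartet=1 acc=0x0 bytes_emitted=0
After char 1 ('e'=30): chars_in_quartet=2 acc=0x1E bytes_emitted=0
After char 2 ('K'=10): chars_in_quartet=3 acc=0x78A bytes_emitted=0
After char 3 ('3'=55): chars_in_quartet=4 acc=0x1E2B7 -> emit 01 E2 B7, reset; bytes_emitted=3
After char 4 ('9'=61): chars_in_quartet=1 acc=0x3D bytes_emitted=3
After char 5 ('c'=28): chars_in_quartet=2 acc=0xF5C bytes_emitted=3
After char 6 ('j'=35): chars_in_quartet=3 acc=0x3D723 bytes_emitted=3
After char 7 ('P'=15): chars_in_quartet=4 acc=0xF5C8CF -> emit F5 C8 CF, reset; bytes_emitted=6
After char 8 ('e'=30): chars_in_quartet=1 acc=0x1E bytes_emitted=6
After char 9 ('4'=56): chars_in_quartet=2 acc=0x7B8 bytes_emitted=6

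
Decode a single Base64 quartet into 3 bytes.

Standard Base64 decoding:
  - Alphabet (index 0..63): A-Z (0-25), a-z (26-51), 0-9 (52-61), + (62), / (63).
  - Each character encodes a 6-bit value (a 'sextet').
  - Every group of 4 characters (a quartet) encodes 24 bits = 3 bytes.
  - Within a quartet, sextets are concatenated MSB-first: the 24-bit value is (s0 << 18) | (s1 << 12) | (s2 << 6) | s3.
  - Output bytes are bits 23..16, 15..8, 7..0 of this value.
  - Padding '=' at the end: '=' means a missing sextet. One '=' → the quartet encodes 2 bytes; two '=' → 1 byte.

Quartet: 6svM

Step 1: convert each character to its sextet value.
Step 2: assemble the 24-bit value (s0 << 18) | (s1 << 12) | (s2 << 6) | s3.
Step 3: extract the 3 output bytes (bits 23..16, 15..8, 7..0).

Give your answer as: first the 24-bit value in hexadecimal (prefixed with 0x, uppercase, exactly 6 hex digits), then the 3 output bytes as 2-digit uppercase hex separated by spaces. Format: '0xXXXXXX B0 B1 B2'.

Sextets: 6=58, s=44, v=47, M=12
24-bit: (58<<18) | (44<<12) | (47<<6) | 12
      = 0xE80000 | 0x02C000 | 0x000BC0 | 0x00000C
      = 0xEACBCC
Bytes: (v>>16)&0xFF=EA, (v>>8)&0xFF=CB, v&0xFF=CC

Answer: 0xEACBCC EA CB CC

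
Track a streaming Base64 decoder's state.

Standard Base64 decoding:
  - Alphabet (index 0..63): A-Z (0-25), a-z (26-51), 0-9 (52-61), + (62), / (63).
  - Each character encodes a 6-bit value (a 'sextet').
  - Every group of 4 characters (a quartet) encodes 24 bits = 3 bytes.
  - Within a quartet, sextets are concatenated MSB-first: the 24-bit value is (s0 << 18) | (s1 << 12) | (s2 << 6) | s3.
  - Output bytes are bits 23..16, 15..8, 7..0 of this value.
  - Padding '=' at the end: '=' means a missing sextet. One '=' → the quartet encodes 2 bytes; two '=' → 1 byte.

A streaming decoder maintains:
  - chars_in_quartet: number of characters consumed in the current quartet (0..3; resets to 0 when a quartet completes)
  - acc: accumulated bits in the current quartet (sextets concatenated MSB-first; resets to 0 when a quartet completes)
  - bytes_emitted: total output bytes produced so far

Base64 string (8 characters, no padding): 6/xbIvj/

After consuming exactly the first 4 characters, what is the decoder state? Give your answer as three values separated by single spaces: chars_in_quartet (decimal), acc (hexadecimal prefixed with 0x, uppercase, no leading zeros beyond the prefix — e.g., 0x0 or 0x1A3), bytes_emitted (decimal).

Answer: 0 0x0 3

Derivation:
After char 0 ('6'=58): chars_in_quartet=1 acc=0x3A bytes_emitted=0
After char 1 ('/'=63): chars_in_quartet=2 acc=0xEBF bytes_emitted=0
After char 2 ('x'=49): chars_in_quartet=3 acc=0x3AFF1 bytes_emitted=0
After char 3 ('b'=27): chars_in_quartet=4 acc=0xEBFC5B -> emit EB FC 5B, reset; bytes_emitted=3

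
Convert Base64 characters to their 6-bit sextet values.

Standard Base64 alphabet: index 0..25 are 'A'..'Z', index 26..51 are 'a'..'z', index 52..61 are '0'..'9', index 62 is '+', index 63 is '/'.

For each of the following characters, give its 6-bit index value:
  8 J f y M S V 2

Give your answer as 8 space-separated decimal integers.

Answer: 60 9 31 50 12 18 21 54

Derivation:
'8': 0..9 range, 52 + ord('8') − ord('0') = 60
'J': A..Z range, ord('J') − ord('A') = 9
'f': a..z range, 26 + ord('f') − ord('a') = 31
'y': a..z range, 26 + ord('y') − ord('a') = 50
'M': A..Z range, ord('M') − ord('A') = 12
'S': A..Z range, ord('S') − ord('A') = 18
'V': A..Z range, ord('V') − ord('A') = 21
'2': 0..9 range, 52 + ord('2') − ord('0') = 54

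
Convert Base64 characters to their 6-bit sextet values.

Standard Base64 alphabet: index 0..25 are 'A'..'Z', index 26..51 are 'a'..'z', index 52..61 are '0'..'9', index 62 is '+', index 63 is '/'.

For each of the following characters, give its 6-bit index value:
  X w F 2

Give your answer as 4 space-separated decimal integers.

Answer: 23 48 5 54

Derivation:
'X': A..Z range, ord('X') − ord('A') = 23
'w': a..z range, 26 + ord('w') − ord('a') = 48
'F': A..Z range, ord('F') − ord('A') = 5
'2': 0..9 range, 52 + ord('2') − ord('0') = 54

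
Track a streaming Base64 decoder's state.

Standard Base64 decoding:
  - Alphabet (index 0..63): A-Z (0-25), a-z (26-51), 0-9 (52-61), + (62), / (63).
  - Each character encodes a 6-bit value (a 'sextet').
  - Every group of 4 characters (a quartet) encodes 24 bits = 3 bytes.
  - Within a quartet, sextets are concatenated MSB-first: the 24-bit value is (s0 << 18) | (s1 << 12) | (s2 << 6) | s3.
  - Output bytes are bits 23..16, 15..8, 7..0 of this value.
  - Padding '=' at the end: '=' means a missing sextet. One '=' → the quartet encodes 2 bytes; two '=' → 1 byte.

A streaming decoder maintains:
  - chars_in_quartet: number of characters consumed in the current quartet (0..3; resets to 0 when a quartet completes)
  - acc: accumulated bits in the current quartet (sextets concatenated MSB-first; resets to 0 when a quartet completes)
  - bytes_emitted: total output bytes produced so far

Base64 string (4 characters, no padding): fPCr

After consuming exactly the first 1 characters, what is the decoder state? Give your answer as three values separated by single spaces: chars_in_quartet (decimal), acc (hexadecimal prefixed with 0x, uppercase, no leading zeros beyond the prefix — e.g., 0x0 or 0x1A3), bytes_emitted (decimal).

After char 0 ('f'=31): chars_in_quartet=1 acc=0x1F bytes_emitted=0

Answer: 1 0x1F 0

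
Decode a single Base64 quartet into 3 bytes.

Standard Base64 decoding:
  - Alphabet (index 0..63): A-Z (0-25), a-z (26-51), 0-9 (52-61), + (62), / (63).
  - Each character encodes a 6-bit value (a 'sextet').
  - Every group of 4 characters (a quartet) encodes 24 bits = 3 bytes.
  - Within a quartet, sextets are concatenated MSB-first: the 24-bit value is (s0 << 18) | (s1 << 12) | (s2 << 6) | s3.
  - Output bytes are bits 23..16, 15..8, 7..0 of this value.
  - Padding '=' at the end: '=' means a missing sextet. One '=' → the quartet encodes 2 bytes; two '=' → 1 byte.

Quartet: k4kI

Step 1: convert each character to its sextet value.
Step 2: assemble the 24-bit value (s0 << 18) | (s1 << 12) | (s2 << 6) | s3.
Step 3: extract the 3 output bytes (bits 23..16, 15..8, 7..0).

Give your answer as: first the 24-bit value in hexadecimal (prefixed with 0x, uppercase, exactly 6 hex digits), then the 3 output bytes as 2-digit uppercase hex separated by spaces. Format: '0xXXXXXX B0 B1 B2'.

Answer: 0x938908 93 89 08

Derivation:
Sextets: k=36, 4=56, k=36, I=8
24-bit: (36<<18) | (56<<12) | (36<<6) | 8
      = 0x900000 | 0x038000 | 0x000900 | 0x000008
      = 0x938908
Bytes: (v>>16)&0xFF=93, (v>>8)&0xFF=89, v&0xFF=08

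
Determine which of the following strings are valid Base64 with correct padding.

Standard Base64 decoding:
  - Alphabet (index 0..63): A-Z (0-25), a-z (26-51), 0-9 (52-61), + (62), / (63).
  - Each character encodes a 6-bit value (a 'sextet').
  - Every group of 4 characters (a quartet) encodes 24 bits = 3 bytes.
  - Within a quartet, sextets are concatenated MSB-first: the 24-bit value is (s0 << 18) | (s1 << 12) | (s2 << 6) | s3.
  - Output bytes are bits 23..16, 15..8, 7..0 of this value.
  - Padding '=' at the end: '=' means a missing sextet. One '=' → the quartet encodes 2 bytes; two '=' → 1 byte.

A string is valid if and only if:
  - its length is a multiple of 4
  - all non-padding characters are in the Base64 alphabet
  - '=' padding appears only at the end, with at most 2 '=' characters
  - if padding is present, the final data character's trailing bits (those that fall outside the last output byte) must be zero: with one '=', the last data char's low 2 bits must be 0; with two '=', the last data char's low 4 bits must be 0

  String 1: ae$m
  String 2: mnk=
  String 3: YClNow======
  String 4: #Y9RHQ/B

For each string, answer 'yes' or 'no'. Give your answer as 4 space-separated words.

String 1: 'ae$m' → invalid (bad char(s): ['$'])
String 2: 'mnk=' → valid
String 3: 'YClNow======' → invalid (6 pad chars (max 2))
String 4: '#Y9RHQ/B' → invalid (bad char(s): ['#'])

Answer: no yes no no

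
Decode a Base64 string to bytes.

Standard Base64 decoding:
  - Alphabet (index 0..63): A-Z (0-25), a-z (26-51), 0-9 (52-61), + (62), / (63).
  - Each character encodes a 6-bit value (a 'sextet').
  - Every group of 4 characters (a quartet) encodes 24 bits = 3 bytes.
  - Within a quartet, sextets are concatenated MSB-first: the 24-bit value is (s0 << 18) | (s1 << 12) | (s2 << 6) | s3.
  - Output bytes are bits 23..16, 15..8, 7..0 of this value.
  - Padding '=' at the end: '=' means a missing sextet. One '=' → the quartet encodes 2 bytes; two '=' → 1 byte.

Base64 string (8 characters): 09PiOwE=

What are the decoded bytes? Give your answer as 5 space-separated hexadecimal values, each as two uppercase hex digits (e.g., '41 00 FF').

Answer: D3 D3 E2 3B 01

Derivation:
After char 0 ('0'=52): chars_in_quartet=1 acc=0x34 bytes_emitted=0
After char 1 ('9'=61): chars_in_quartet=2 acc=0xD3D bytes_emitted=0
After char 2 ('P'=15): chars_in_quartet=3 acc=0x34F4F bytes_emitted=0
After char 3 ('i'=34): chars_in_quartet=4 acc=0xD3D3E2 -> emit D3 D3 E2, reset; bytes_emitted=3
After char 4 ('O'=14): chars_in_quartet=1 acc=0xE bytes_emitted=3
After char 5 ('w'=48): chars_in_quartet=2 acc=0x3B0 bytes_emitted=3
After char 6 ('E'=4): chars_in_quartet=3 acc=0xEC04 bytes_emitted=3
Padding '=': partial quartet acc=0xEC04 -> emit 3B 01; bytes_emitted=5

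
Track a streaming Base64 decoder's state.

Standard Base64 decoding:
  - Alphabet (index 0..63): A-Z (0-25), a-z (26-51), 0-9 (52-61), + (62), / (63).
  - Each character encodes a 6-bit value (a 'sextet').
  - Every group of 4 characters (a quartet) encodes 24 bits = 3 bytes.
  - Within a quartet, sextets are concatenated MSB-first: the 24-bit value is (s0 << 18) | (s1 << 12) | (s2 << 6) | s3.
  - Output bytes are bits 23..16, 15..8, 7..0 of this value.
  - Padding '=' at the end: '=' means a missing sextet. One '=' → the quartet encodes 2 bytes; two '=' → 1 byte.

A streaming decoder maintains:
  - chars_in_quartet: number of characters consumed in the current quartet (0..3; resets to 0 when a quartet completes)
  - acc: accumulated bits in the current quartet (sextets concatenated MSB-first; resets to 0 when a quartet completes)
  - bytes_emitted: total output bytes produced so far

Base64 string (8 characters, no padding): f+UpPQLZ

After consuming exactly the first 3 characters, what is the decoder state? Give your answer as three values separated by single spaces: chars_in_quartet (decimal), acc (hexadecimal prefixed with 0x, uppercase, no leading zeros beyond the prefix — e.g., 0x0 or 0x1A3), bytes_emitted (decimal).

Answer: 3 0x1FF94 0

Derivation:
After char 0 ('f'=31): chars_in_quartet=1 acc=0x1F bytes_emitted=0
After char 1 ('+'=62): chars_in_quartet=2 acc=0x7FE bytes_emitted=0
After char 2 ('U'=20): chars_in_quartet=3 acc=0x1FF94 bytes_emitted=0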